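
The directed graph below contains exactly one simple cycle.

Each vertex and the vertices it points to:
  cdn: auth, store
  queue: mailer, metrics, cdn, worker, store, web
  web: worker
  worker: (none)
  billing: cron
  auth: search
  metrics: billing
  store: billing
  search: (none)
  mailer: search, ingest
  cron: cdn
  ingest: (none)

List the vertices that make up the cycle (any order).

cdn, cron, store, billing

DFS with gray/black marking from cdn:
cdn gray
  auth gray
    search gray
    search black
  auth black
  store gray
    billing gray
      cron gray
        cron→cdn: cdn is gray → back edge
Back edge closes the cycle cdn → store → billing → cron → cdn; its vertices are {cdn, cron, store, billing}.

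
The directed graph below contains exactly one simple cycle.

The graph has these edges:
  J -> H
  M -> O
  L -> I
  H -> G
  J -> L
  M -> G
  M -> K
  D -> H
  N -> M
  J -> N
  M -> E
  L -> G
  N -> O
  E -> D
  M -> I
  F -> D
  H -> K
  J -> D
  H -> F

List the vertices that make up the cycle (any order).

DFS with gray/black marking from H:
H gray
  K gray
  K black
  G gray
  G black
  F gray
    D gray
      D→H: H is gray → back edge
Back edge closes the cycle H → F → D → H; its vertices are {D, F, H}.

D, F, H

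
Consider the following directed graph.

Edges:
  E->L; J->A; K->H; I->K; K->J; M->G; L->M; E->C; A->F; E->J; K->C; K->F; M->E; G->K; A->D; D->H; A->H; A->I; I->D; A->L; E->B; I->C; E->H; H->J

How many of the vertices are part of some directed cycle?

10

A vertex is on a directed cycle iff it belongs to a strongly connected component of size ≥ 2 (or has a self-loop).
The vertices on cycles are {A, D, E, G, H, I, J, K, L, M} — 10 in total.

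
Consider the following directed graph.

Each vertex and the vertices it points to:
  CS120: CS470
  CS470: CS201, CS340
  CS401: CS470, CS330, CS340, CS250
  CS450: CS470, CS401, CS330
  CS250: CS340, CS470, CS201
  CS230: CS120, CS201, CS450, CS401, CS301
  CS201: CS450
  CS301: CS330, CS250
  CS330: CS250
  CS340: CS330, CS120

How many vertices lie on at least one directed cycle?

A vertex is on a directed cycle iff it belongs to a strongly connected component of size ≥ 2 (or has a self-loop).
The vertices on cycles are {CS120, CS201, CS250, CS330, CS340, CS401, CS450, CS470} — 8 in total.

8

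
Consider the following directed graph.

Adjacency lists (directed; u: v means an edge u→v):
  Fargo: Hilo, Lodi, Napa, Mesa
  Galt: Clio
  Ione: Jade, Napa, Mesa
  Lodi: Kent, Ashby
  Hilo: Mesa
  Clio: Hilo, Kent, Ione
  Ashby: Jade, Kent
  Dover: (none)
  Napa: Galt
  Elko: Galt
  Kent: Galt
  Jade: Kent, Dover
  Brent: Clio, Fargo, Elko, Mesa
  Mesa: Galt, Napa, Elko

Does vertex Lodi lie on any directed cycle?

No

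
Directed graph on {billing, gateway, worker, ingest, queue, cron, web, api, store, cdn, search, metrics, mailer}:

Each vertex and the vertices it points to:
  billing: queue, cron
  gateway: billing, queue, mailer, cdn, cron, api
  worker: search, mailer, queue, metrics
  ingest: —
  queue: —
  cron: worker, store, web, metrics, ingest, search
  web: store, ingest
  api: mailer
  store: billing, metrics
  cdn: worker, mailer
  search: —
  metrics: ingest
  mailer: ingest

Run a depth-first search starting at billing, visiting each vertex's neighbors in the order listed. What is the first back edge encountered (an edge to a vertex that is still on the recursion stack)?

DFS from billing (visiting each vertex's neighbors in the order listed); mark gray on enter, black on exit:
billing gray
  queue gray
  queue black
  cron gray
    worker gray
      search gray
      search black
      mailer gray
        ingest gray
        ingest black
      mailer black
      worker→queue: queue black — skip
      metrics gray
        metrics→ingest: ingest black — skip
      metrics black
    worker black
    store gray
      store→billing: billing is gray → back edge
First back edge: store → billing.

store→billing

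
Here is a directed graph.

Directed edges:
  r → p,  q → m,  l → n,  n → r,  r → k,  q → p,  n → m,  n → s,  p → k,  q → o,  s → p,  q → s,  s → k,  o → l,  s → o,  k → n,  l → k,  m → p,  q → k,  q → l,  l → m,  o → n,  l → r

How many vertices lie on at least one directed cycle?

8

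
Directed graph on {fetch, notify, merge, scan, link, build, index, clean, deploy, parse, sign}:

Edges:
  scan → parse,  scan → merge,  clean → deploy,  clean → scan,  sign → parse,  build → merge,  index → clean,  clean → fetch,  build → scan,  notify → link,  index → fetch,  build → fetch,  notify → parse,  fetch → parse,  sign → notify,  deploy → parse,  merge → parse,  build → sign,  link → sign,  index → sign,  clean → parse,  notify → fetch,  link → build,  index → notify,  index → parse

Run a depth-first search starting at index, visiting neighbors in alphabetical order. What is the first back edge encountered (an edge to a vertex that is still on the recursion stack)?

sign→notify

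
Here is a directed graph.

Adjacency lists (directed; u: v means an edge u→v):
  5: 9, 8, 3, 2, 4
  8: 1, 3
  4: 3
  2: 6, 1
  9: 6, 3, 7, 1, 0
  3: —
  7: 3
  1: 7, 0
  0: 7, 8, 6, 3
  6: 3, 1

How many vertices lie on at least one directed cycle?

4

A vertex is on a directed cycle iff it belongs to a strongly connected component of size ≥ 2 (or has a self-loop).
The vertices on cycles are {0, 1, 6, 8} — 4 in total.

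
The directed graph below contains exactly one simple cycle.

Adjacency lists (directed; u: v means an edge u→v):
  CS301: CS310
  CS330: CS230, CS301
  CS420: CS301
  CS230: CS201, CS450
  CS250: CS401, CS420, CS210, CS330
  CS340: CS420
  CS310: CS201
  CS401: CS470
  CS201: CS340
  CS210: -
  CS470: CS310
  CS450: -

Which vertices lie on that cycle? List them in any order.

CS201, CS301, CS310, CS340, CS420

DFS with gray/black marking from CS310:
CS310 gray
  CS201 gray
    CS340 gray
      CS420 gray
        CS301 gray
          CS301→CS310: CS310 is gray → back edge
Back edge closes the cycle CS310 → CS201 → CS340 → CS420 → CS301 → CS310; its vertices are {CS201, CS301, CS310, CS340, CS420}.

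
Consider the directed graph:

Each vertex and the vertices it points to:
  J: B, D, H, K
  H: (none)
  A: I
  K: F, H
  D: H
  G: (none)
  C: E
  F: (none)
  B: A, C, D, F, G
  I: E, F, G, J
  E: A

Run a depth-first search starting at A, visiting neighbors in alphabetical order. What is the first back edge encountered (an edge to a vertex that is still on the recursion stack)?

E→A

DFS from A (visiting neighbors in alphabetical order); mark gray on enter, black on exit:
A gray
  I gray
    E gray
      E→A: A is gray → back edge
First back edge: E → A.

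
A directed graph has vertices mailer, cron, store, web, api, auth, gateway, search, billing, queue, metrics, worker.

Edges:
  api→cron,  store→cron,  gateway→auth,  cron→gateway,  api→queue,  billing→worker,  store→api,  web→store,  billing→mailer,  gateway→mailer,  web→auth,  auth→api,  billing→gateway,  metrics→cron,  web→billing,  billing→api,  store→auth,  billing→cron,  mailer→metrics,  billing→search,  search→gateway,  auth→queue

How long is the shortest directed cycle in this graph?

4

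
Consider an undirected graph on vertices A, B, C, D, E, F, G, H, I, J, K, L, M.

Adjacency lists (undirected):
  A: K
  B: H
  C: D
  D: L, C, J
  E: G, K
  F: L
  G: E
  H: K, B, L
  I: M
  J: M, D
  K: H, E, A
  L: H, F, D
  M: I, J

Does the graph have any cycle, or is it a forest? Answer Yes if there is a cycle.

DFS, tracking each vertex's parent; an edge to a visited non-parent vertex closes a cycle.
Start from D:
visit D (parent –)
  visit L (parent D)
    visit H (parent L)
      visit K (parent H)
        K–H: parent, skip
        visit E (parent K)
          visit G (parent E)
            G–E: parent, skip
          E–K: parent, skip
        visit A (parent K)
          A–K: parent, skip
      visit B (parent H)
        B–H: parent, skip
      H–L: parent, skip
    visit F (parent L)
      F–L: parent, skip
    L–D: parent, skip
  visit C (parent D)
    C–D: parent, skip
  visit J (parent D)
    visit M (parent J)
      visit I (parent M)
        I–M: parent, skip
      M–J: parent, skip
    J–D: parent, skip
No non-parent visited neighbor found — the graph is a forest.

No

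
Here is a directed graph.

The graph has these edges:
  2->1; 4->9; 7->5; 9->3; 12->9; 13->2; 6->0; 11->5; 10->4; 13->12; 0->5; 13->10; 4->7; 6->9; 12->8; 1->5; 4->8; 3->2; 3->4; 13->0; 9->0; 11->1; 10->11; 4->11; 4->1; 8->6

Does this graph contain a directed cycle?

Yes

DFS with white/gray/black marking, starting from 3:
3 gray
  4 gray
    9 gray
      0 gray
        5 gray
        5 black
      0 black
      9→3: 3 is gray → back edge
Back edge found, so a cycle exists: 3 → 4 → 9 → 3.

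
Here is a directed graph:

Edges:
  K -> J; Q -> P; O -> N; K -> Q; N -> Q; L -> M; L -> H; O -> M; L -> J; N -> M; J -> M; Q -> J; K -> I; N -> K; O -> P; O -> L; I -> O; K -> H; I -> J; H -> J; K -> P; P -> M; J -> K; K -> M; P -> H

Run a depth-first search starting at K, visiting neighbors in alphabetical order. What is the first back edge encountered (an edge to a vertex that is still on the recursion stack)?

DFS from K (visiting neighbors in alphabetical order); mark gray on enter, black on exit:
K gray
  H gray
    J gray
      J→K: K is gray → back edge
First back edge: J → K.

J→K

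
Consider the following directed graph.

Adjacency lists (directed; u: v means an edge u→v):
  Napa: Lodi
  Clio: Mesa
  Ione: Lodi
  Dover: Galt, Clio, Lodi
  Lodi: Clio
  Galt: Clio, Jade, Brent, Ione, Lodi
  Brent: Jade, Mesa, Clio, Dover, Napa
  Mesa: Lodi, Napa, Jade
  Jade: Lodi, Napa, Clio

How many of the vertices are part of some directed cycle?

8

A vertex is on a directed cycle iff it belongs to a strongly connected component of size ≥ 2 (or has a self-loop).
The vertices on cycles are {Clio, Galt, Jade, Lodi, Mesa, Napa, Brent, Dover} — 8 in total.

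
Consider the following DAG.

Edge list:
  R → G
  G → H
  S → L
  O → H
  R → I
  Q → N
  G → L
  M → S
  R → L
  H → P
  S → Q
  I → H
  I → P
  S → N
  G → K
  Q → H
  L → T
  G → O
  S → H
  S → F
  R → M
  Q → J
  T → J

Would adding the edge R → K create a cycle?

No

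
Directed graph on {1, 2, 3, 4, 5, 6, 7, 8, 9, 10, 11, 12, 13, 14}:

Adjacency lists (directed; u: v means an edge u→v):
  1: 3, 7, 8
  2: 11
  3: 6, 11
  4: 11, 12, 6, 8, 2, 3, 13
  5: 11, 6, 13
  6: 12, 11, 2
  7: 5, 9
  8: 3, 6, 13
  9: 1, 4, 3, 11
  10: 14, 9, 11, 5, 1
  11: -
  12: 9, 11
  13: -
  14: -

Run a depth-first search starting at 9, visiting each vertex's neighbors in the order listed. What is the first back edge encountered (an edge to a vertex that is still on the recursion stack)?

12→9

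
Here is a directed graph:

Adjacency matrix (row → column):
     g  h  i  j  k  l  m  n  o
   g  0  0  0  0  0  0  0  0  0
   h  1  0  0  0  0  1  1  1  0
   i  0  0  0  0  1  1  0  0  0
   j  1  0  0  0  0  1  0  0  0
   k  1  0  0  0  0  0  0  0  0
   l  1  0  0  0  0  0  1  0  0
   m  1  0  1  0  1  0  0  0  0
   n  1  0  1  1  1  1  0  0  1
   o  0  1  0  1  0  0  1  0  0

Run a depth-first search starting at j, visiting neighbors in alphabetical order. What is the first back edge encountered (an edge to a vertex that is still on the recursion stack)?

DFS from j (visiting neighbors in alphabetical order); mark gray on enter, black on exit:
j gray
  g gray
  g black
  l gray
    l→g: g black — skip
    m gray
      m→g: g black — skip
      i gray
        k gray
          k→g: g black — skip
        k black
        i→l: l is gray → back edge
First back edge: i → l.

i→l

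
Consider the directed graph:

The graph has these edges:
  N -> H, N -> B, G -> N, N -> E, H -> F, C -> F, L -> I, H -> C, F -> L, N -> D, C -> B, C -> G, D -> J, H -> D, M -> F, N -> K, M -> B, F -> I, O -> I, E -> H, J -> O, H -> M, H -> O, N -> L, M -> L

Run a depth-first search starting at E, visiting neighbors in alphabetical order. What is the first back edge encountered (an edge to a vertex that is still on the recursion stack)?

DFS from E (visiting neighbors in alphabetical order); mark gray on enter, black on exit:
E gray
  H gray
    C gray
      B gray
      B black
      F gray
        I gray
        I black
        L gray
          L→I: I black — skip
        L black
      F black
      G gray
        N gray
          N→B: B black — skip
          D gray
            J gray
              O gray
                O→I: I black — skip
              O black
            J black
          D black
          N→E: E is gray → back edge
First back edge: N → E.

N→E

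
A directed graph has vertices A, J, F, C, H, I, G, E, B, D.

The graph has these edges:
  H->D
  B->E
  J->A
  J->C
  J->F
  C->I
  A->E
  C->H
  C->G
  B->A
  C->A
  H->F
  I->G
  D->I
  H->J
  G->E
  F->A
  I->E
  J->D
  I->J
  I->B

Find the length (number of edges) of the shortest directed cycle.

3

For each vertex v, BFS finds the shortest path from v back to v.
The shortest such closed walk is J → D → I → J, length 3.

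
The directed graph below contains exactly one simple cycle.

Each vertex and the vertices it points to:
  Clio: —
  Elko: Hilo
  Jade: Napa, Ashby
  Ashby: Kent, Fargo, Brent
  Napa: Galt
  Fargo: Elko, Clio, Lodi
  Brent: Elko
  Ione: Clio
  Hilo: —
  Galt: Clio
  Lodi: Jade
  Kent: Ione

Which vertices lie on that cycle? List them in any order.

Jade, Lodi, Ashby, Fargo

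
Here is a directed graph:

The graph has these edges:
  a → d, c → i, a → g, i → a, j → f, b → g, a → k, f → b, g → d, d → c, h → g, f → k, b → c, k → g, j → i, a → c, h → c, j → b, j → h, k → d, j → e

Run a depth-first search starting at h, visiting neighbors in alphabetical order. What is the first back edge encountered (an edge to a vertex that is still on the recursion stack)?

a→c

DFS from h (visiting neighbors in alphabetical order); mark gray on enter, black on exit:
h gray
  c gray
    i gray
      a gray
        a→c: c is gray → back edge
First back edge: a → c.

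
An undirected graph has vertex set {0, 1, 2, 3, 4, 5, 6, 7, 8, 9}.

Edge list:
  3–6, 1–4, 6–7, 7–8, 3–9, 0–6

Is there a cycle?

No

DFS, tracking each vertex's parent; an edge to a visited non-parent vertex closes a cycle.
Start from 6:
visit 6 (parent –)
  visit 3 (parent 6)
    3–6: parent, skip
    visit 9 (parent 3)
      9–3: parent, skip
  visit 7 (parent 6)
    visit 8 (parent 7)
      8–7: parent, skip
    7–6: parent, skip
  visit 0 (parent 6)
    0–6: parent, skip
visit 1 (parent –)
  visit 4 (parent 1)
    4–1: parent, skip
visit 2 (parent –)
visit 5 (parent –)
No non-parent visited neighbor found — the graph is a forest.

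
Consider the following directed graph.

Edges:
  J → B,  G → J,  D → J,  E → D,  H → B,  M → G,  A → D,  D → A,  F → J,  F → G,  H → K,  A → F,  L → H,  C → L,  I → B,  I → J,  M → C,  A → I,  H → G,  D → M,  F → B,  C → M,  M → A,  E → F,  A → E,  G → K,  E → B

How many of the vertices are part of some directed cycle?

5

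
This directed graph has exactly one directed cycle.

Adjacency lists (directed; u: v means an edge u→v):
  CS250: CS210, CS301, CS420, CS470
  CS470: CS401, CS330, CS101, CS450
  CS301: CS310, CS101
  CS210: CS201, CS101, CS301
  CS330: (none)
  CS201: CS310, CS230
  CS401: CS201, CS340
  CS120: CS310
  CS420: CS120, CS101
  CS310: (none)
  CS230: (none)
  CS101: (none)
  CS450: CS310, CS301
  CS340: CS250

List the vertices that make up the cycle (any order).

CS250, CS340, CS401, CS470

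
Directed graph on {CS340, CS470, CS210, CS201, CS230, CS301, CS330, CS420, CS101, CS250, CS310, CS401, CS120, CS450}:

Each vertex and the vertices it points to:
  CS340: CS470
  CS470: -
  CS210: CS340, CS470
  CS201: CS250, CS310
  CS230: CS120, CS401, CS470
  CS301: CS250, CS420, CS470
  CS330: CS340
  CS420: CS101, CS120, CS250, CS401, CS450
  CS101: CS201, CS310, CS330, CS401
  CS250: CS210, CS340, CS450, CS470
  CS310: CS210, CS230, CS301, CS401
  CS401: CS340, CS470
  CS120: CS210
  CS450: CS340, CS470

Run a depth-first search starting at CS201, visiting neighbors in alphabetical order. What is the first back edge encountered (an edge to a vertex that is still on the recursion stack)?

CS101->CS201

DFS from CS201 (visiting neighbors in alphabetical order); mark gray on enter, black on exit:
CS201 gray
  CS250 gray
    CS210 gray
      CS340 gray
        CS470 gray
        CS470 black
      CS340 black
      CS210→CS470: CS470 black — skip
    CS210 black
    CS250→CS340: CS340 black — skip
    CS450 gray
      CS450→CS340: CS340 black — skip
      CS450→CS470: CS470 black — skip
    CS450 black
    CS250→CS470: CS470 black — skip
  CS250 black
  CS310 gray
    CS310→CS210: CS210 black — skip
    CS230 gray
      CS120 gray
        CS120→CS210: CS210 black — skip
      CS120 black
      CS401 gray
        CS401→CS340: CS340 black — skip
        CS401→CS470: CS470 black — skip
      CS401 black
      CS230→CS470: CS470 black — skip
    CS230 black
    CS301 gray
      CS301→CS250: CS250 black — skip
      CS420 gray
        CS101 gray
          CS101→CS201: CS201 is gray → back edge
First back edge: CS101 → CS201.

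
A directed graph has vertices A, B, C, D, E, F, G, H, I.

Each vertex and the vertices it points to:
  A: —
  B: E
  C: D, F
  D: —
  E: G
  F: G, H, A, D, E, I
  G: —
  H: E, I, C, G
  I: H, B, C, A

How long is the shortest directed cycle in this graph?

2

For each vertex v, BFS finds the shortest path from v back to v.
The shortest such closed walk is I → H → I, length 2.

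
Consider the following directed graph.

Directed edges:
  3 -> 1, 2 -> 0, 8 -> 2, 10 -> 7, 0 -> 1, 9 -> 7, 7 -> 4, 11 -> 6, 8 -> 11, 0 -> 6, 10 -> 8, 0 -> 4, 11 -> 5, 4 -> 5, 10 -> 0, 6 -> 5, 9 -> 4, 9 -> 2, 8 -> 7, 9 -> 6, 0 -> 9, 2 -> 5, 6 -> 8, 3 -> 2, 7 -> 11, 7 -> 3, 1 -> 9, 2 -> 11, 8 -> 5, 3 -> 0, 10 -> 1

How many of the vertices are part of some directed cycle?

A vertex is on a directed cycle iff it belongs to a strongly connected component of size ≥ 2 (or has a self-loop).
The vertices on cycles are {0, 1, 2, 3, 6, 7, 8, 9, 11} — 9 in total.

9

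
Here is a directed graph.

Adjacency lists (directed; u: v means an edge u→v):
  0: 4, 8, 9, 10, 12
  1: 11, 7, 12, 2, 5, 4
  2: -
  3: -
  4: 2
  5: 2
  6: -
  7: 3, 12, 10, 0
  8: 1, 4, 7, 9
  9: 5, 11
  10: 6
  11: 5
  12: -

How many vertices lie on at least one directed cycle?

A vertex is on a directed cycle iff it belongs to a strongly connected component of size ≥ 2 (or has a self-loop).
The vertices on cycles are {0, 1, 7, 8} — 4 in total.

4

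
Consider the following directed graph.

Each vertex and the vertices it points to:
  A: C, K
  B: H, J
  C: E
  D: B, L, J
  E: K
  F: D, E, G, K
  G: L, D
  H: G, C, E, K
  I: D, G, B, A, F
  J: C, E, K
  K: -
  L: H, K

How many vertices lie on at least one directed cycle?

A vertex is on a directed cycle iff it belongs to a strongly connected component of size ≥ 2 (or has a self-loop).
The vertices on cycles are {B, D, G, H, L} — 5 in total.

5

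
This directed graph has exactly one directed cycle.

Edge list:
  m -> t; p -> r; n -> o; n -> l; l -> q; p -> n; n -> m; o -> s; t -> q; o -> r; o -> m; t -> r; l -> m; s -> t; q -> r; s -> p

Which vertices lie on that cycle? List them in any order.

n, o, p, s

DFS with gray/black marking from n:
n gray
  o gray
    m gray
      t gray
        r gray
        r black
        q gray
          q→r: r black — skip
        q black
      t black
    m black
    o→r: r black — skip
    s gray
      s→t: t black — skip
      p gray
        p→r: r black — skip
        p→n: n is gray → back edge
Back edge closes the cycle n → o → s → p → n; its vertices are {n, o, p, s}.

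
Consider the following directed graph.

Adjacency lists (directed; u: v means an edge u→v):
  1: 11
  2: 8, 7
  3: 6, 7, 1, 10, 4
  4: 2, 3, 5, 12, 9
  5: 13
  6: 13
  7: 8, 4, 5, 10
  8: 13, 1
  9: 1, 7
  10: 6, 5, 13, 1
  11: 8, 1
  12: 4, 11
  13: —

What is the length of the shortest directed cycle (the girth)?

2

For each vertex v, BFS finds the shortest path from v back to v.
The shortest such closed walk is 4 → 3 → 4, length 2.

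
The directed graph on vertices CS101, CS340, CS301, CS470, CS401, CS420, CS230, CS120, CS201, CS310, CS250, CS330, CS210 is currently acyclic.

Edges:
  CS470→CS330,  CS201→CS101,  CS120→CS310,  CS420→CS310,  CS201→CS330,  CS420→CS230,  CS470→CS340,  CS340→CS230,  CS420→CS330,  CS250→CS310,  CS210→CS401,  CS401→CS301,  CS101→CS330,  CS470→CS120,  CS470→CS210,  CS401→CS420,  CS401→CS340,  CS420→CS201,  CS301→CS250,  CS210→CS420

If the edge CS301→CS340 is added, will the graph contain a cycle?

No

Adding CS301→CS340 creates a cycle iff CS340 can already reach CS301.
Explore from CS340: no path reaches CS301. The graph stays acyclic.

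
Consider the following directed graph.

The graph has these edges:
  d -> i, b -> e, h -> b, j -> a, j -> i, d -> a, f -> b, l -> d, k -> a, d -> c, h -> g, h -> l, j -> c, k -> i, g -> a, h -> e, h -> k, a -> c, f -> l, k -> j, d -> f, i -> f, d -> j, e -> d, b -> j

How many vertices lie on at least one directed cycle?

A vertex is on a directed cycle iff it belongs to a strongly connected component of size ≥ 2 (or has a self-loop).
The vertices on cycles are {b, d, e, f, i, j, l} — 7 in total.

7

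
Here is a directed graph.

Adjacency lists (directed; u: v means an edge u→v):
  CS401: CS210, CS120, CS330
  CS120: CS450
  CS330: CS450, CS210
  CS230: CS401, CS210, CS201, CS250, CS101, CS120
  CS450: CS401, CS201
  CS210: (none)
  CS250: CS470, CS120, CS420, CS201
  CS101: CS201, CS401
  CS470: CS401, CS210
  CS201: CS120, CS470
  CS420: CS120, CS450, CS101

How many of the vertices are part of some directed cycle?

6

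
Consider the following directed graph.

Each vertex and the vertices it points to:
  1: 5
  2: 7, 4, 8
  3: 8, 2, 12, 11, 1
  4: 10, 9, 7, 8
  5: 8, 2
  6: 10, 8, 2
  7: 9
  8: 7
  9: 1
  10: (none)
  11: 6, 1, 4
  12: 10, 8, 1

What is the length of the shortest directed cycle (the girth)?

For each vertex v, BFS finds the shortest path from v back to v.
The shortest such closed walk is 4 → 9 → 1 → 5 → 2 → 4, length 5.

5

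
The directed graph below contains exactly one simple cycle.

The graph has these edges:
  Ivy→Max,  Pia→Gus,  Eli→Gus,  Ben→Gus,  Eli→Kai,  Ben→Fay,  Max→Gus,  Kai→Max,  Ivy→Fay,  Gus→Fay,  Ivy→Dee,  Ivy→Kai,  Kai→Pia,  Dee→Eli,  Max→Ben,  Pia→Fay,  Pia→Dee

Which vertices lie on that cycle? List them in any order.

DFS with gray/black marking from Kai:
Kai gray
  Pia gray
    Fay gray
    Fay black
    Dee gray
      Eli gray
        Eli→Kai: Kai is gray → back edge
Back edge closes the cycle Kai → Pia → Dee → Eli → Kai; its vertices are {Dee, Eli, Kai, Pia}.

Dee, Eli, Kai, Pia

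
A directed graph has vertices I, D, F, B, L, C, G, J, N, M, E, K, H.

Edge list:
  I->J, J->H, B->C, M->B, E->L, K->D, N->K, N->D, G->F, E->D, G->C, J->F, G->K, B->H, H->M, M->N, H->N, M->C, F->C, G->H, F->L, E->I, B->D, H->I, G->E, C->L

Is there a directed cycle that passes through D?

No

D lies on a cycle iff there is a path from D back to itself.
Exploring from D, it never reaches itself; equivalently, its strongly connected component is a singleton.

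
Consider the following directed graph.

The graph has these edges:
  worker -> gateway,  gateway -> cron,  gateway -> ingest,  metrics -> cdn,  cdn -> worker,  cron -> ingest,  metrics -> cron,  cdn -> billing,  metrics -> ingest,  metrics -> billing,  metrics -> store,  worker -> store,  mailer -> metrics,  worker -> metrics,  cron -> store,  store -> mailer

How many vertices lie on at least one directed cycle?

7

A vertex is on a directed cycle iff it belongs to a strongly connected component of size ≥ 2 (or has a self-loop).
The vertices on cycles are {cdn, cron, store, mailer, worker, gateway, metrics} — 7 in total.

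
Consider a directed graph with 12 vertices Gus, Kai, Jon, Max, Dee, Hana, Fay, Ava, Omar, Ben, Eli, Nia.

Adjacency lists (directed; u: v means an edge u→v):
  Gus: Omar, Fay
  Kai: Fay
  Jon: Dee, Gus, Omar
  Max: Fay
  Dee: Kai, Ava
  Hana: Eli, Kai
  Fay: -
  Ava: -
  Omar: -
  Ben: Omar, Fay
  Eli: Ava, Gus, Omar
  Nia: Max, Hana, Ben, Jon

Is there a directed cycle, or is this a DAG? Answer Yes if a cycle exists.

DFS with white/gray/black marking, starting from Eli:
Eli gray
  Ava gray
  Ava black
  Gus gray
    Omar gray
    Omar black
    Fay gray
    Fay black
  Gus black
  Eli→Omar: Omar black — skip
Eli black
Kai gray
  Kai→Fay: Fay black — skip
Kai black
Jon gray
  Dee gray
    Dee→Kai: Kai black — skip
    Dee→Ava: Ava black — skip
  Dee black
  Jon→Gus: Gus black — skip
  Jon→Omar: Omar black — skip
Jon black
Max gray
  Max→Fay: Fay black — skip
Max black
Hana gray
  Hana→Eli: Eli black — skip
  Hana→Kai: Kai black — skip
Hana black
Ben gray
  Ben→Omar: Omar black — skip
  Ben→Fay: Fay black — skip
Ben black
Nia gray
  Nia→Max: Max black — skip
  Nia→Hana: Hana black — skip
  Nia→Ben: Ben black — skip
  Nia→Jon: Jon black — skip
Nia black
Every edge goes to a white or black vertex — no back edge, so the graph is acyclic.

No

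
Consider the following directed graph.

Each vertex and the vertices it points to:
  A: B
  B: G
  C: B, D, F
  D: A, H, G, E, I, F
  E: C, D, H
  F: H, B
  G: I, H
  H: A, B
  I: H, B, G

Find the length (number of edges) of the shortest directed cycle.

For each vertex v, BFS finds the shortest path from v back to v.
The shortest such closed walk is D → E → D, length 2.

2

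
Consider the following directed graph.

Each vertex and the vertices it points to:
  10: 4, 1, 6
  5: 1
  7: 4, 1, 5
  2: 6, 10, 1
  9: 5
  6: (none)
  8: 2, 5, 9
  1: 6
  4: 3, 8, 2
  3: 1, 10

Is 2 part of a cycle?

2 is on a cycle iff 2 can reach itself via ≥1 edge.
2 → 10 → 4 → 2 — yes.

Yes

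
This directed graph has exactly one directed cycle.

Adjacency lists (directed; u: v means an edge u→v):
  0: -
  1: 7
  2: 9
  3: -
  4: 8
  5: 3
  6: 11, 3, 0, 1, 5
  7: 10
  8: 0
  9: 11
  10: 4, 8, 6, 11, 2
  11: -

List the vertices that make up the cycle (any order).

1, 6, 7, 10

DFS with gray/black marking from 7:
7 gray
  10 gray
    4 gray
      8 gray
        0 gray
        0 black
      8 black
    4 black
    10→8: 8 black — skip
    6 gray
      11 gray
      11 black
      3 gray
      3 black
      6→0: 0 black — skip
      1 gray
        1→7: 7 is gray → back edge
Back edge closes the cycle 7 → 10 → 6 → 1 → 7; its vertices are {1, 6, 7, 10}.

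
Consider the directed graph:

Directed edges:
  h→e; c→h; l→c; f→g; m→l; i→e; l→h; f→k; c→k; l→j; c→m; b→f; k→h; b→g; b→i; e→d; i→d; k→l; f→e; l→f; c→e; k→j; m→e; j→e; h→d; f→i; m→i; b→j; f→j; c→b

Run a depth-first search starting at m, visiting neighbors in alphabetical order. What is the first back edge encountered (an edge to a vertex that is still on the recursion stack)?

k→l

DFS from m (visiting neighbors in alphabetical order); mark gray on enter, black on exit:
m gray
  e gray
    d gray
    d black
  e black
  i gray
    i→d: d black — skip
    i→e: e black — skip
  i black
  l gray
    c gray
      b gray
        f gray
          f→e: e black — skip
          g gray
          g black
          f→i: i black — skip
          j gray
            j→e: e black — skip
          j black
          k gray
            h gray
              h→d: d black — skip
              h→e: e black — skip
            h black
            k→j: j black — skip
            k→l: l is gray → back edge
First back edge: k → l.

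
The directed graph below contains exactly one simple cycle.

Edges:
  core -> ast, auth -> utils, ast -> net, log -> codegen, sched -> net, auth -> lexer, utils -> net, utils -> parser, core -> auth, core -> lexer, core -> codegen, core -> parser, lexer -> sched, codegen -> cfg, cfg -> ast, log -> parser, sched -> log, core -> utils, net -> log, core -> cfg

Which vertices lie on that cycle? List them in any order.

DFS with gray/black marking from codegen:
codegen gray
  cfg gray
    ast gray
      net gray
        log gray
          parser gray
          parser black
          log→codegen: codegen is gray → back edge
Back edge closes the cycle codegen → cfg → ast → net → log → codegen; its vertices are {ast, cfg, log, net, codegen}.

ast, cfg, log, net, codegen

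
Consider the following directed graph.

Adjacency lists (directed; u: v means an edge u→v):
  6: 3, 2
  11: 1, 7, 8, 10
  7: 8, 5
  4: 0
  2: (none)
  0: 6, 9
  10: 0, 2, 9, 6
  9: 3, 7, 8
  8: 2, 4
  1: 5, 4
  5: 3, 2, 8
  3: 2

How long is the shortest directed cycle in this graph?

For each vertex v, BFS finds the shortest path from v back to v.
The shortest such closed walk is 9 → 8 → 4 → 0 → 9, length 4.

4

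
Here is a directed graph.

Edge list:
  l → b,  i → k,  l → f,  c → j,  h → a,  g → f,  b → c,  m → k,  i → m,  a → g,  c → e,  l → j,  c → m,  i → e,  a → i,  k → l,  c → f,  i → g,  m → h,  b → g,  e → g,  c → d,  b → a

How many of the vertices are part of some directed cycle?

A vertex is on a directed cycle iff it belongs to a strongly connected component of size ≥ 2 (or has a self-loop).
The vertices on cycles are {a, b, c, h, i, k, l, m} — 8 in total.

8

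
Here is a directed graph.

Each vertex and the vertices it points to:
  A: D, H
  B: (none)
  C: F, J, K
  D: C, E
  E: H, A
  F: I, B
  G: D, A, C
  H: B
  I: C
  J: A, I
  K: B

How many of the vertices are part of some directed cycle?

A vertex is on a directed cycle iff it belongs to a strongly connected component of size ≥ 2 (or has a self-loop).
The vertices on cycles are {A, C, D, E, F, I, J} — 7 in total.

7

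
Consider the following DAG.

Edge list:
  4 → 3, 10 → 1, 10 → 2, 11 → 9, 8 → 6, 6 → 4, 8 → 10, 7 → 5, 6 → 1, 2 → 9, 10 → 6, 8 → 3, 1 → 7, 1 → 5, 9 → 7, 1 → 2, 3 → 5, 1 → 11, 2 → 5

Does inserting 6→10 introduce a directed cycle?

Adding 6→10 creates a cycle iff 10 can already reach 6.
Path from 10: 10 → 6.
So 10 → … → 6 → 10 is a cycle.

Yes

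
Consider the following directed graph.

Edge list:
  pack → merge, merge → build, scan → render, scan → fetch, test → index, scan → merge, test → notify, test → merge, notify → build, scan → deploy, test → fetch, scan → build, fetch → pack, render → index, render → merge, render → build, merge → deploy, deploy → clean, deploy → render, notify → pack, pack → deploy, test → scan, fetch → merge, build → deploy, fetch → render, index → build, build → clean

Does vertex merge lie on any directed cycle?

Yes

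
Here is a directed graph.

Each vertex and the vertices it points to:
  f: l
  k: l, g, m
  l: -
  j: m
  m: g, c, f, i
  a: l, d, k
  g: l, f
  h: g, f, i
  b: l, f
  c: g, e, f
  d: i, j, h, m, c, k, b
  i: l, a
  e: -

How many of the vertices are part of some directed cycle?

7

A vertex is on a directed cycle iff it belongs to a strongly connected component of size ≥ 2 (or has a self-loop).
The vertices on cycles are {a, d, h, i, j, k, m} — 7 in total.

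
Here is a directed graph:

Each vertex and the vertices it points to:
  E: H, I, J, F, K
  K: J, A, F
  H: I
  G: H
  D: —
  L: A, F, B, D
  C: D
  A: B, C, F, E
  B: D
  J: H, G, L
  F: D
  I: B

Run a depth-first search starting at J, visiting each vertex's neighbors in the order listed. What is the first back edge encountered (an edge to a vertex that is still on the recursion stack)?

DFS from J (visiting each vertex's neighbors in the order listed); mark gray on enter, black on exit:
J gray
  H gray
    I gray
      B gray
        D gray
        D black
      B black
    I black
  H black
  G gray
    G→H: H black — skip
  G black
  L gray
    A gray
      A→B: B black — skip
      C gray
        C→D: D black — skip
      C black
      F gray
        F→D: D black — skip
      F black
      E gray
        E→H: H black — skip
        E→I: I black — skip
        E→J: J is gray → back edge
First back edge: E → J.

E→J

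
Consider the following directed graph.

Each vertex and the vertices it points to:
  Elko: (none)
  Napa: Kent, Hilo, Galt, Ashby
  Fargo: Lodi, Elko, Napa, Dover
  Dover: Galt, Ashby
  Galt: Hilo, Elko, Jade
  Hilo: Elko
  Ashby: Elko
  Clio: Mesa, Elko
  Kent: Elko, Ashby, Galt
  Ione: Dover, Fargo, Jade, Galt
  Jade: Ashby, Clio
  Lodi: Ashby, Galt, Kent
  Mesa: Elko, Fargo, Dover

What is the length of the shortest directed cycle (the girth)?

5

For each vertex v, BFS finds the shortest path from v back to v.
The shortest such closed walk is Jade → Clio → Mesa → Dover → Galt → Jade, length 5.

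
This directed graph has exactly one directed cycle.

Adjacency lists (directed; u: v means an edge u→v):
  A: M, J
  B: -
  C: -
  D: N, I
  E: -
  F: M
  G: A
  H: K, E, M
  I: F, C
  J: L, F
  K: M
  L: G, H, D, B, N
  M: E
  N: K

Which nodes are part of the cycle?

DFS with gray/black marking from J:
J gray
  L gray
    G gray
      A gray
        M gray
          E gray
          E black
        M black
        A→J: J is gray → back edge
Back edge closes the cycle J → L → G → A → J; its vertices are {A, G, J, L}.

A, G, J, L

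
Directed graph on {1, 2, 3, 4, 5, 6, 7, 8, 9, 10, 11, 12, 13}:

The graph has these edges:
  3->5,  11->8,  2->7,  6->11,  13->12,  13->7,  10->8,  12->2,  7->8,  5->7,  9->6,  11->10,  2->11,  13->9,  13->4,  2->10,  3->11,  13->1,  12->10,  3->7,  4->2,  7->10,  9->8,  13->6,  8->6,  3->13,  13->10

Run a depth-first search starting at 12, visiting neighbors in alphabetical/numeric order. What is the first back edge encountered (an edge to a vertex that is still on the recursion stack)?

11->8

DFS from 12 (visiting neighbors in alphabetical/numeric order); mark gray on enter, black on exit:
12 gray
  2 gray
    7 gray
      8 gray
        6 gray
          11 gray
            11→8: 8 is gray → back edge
First back edge: 11 → 8.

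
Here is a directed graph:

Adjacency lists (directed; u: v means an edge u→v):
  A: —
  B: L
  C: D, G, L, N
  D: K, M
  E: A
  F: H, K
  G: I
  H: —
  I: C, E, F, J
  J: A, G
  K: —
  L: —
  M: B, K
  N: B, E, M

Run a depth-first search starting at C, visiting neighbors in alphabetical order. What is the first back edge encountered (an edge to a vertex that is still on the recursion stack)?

I->C

DFS from C (visiting neighbors in alphabetical order); mark gray on enter, black on exit:
C gray
  D gray
    K gray
    K black
    M gray
      B gray
        L gray
        L black
      B black
      M→K: K black — skip
    M black
  D black
  G gray
    I gray
      I→C: C is gray → back edge
First back edge: I → C.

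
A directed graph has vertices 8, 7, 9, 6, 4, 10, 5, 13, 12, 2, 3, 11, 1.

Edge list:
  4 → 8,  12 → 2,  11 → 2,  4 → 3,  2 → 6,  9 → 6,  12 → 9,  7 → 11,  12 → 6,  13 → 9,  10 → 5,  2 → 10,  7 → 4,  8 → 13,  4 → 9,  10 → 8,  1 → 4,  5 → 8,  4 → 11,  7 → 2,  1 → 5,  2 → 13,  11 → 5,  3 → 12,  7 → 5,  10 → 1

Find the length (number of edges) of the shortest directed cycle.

For each vertex v, BFS finds the shortest path from v back to v.
The shortest such closed walk is 2 → 10 → 1 → 4 → 11 → 2, length 5.

5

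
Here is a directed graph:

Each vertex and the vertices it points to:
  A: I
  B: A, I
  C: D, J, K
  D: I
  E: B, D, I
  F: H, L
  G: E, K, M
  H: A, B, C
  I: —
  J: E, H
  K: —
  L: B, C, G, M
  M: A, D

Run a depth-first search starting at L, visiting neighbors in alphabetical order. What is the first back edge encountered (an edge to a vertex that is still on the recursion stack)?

H->C

DFS from L (visiting neighbors in alphabetical order); mark gray on enter, black on exit:
L gray
  B gray
    A gray
      I gray
      I black
    A black
    B→I: I black — skip
  B black
  C gray
    D gray
      D→I: I black — skip
    D black
    J gray
      E gray
        E→B: B black — skip
        E→D: D black — skip
        E→I: I black — skip
      E black
      H gray
        H→A: A black — skip
        H→B: B black — skip
        H→C: C is gray → back edge
First back edge: H → C.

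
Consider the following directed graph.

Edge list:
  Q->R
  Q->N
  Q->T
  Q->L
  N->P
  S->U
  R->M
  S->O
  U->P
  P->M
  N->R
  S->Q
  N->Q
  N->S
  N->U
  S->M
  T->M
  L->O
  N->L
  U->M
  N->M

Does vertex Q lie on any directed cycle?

Q is on a cycle iff Q can reach itself via ≥1 edge.
Q → N → Q — yes.

Yes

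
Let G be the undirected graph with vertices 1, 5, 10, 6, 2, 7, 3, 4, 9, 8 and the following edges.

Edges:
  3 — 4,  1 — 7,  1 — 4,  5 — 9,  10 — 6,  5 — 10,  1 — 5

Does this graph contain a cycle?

DFS, tracking each vertex's parent; an edge to a visited non-parent vertex closes a cycle.
Start from 8:
visit 8 (parent –)
visit 1 (parent –)
  visit 4 (parent 1)
    4–1: parent, skip
    visit 3 (parent 4)
      3–4: parent, skip
  visit 7 (parent 1)
    7–1: parent, skip
  visit 5 (parent 1)
    visit 9 (parent 5)
      9–5: parent, skip
    5–1: parent, skip
    visit 10 (parent 5)
      10–5: parent, skip
      visit 6 (parent 10)
        6–10: parent, skip
visit 2 (parent –)
No non-parent visited neighbor found — the graph is a forest.

No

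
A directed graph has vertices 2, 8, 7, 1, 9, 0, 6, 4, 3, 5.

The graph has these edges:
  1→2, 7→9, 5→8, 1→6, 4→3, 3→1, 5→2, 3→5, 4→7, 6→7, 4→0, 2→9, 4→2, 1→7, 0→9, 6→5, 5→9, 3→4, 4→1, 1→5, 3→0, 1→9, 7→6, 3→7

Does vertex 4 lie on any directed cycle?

4 is on a cycle iff 4 can reach itself via ≥1 edge.
4 → 3 → 4 — yes.

Yes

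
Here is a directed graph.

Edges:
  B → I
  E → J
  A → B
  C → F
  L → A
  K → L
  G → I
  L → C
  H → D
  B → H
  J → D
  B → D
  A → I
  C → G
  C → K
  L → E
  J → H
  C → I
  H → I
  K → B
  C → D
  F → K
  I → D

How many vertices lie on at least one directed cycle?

4

A vertex is on a directed cycle iff it belongs to a strongly connected component of size ≥ 2 (or has a self-loop).
The vertices on cycles are {C, F, K, L} — 4 in total.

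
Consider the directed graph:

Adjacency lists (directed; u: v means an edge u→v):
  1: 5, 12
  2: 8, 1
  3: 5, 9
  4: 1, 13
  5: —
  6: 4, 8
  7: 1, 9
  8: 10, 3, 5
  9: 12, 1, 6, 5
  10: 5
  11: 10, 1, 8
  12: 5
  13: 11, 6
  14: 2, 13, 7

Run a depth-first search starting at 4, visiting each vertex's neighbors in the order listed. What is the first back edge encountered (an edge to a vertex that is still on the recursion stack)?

6→4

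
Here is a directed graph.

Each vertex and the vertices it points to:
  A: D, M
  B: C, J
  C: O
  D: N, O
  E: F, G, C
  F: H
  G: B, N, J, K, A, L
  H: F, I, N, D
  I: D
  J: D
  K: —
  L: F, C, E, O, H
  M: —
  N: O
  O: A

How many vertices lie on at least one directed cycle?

A vertex is on a directed cycle iff it belongs to a strongly connected component of size ≥ 2 (or has a self-loop).
The vertices on cycles are {A, D, E, F, G, H, L, N, O} — 9 in total.

9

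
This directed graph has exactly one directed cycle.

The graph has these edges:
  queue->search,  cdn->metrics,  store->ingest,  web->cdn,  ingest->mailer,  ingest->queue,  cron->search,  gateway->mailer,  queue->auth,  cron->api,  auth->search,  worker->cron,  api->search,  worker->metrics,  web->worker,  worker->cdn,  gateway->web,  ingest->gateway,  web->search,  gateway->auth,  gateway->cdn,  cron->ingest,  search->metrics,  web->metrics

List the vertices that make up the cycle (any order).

web, cron, ingest, worker, gateway

DFS with gray/black marking from ingest:
ingest gray
  mailer gray
  mailer black
  gateway gray
    auth gray
      search gray
        metrics gray
        metrics black
      search black
    auth black
    web gray
      web→metrics: metrics black — skip
      web→search: search black — skip
      worker gray
        cron gray
          api gray
            api→search: search black — skip
          api black
          cron→search: search black — skip
          cron→ingest: ingest is gray → back edge
Back edge closes the cycle ingest → gateway → web → worker → cron → ingest; its vertices are {web, cron, ingest, worker, gateway}.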